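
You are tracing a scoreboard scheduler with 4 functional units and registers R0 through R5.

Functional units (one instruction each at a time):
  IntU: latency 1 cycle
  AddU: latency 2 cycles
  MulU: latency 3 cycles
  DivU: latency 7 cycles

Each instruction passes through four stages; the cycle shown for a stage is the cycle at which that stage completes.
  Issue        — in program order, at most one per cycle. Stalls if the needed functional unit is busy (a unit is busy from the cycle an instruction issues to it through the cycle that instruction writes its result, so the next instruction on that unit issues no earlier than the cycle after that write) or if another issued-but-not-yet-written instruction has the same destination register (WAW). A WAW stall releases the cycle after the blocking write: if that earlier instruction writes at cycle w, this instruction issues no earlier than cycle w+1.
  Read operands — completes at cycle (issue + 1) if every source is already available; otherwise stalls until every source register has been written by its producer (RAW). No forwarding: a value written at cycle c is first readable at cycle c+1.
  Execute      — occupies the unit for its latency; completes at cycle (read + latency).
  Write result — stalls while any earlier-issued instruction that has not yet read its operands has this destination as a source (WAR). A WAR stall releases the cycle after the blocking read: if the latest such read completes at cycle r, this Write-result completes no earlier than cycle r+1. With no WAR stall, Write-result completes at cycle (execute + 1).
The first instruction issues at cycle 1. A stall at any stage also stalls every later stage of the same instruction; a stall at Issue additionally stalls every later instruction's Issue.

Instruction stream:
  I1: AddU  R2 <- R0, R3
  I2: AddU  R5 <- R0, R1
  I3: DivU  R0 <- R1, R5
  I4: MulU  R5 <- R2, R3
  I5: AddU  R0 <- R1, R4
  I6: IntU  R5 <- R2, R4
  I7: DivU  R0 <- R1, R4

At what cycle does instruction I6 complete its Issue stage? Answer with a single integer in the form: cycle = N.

c1: I1→AddU
c2: I1 RO
c4: I1 EX
c5: I1 WR R2
c6: I2→AddU
c7: I2 RO, I3→DivU
c9: I2 EX
c10: I2 WR R5
c11: I3 RO, I4→MulU
c12: I4 RO
c15: I4 EX
c16: I4 WR R5
c18: I3 EX
c19: I3 WR R0
c20: I5→AddU
c21: I5 RO, I6→IntU
c22: I6 RO
c23: I5 EX, I6 EX
c24: I5 WR R0, I6 WR R5
c25: I7→DivU
c26: I7 RO
c33: I7 EX
c34: I7 WR R0

cycle = 21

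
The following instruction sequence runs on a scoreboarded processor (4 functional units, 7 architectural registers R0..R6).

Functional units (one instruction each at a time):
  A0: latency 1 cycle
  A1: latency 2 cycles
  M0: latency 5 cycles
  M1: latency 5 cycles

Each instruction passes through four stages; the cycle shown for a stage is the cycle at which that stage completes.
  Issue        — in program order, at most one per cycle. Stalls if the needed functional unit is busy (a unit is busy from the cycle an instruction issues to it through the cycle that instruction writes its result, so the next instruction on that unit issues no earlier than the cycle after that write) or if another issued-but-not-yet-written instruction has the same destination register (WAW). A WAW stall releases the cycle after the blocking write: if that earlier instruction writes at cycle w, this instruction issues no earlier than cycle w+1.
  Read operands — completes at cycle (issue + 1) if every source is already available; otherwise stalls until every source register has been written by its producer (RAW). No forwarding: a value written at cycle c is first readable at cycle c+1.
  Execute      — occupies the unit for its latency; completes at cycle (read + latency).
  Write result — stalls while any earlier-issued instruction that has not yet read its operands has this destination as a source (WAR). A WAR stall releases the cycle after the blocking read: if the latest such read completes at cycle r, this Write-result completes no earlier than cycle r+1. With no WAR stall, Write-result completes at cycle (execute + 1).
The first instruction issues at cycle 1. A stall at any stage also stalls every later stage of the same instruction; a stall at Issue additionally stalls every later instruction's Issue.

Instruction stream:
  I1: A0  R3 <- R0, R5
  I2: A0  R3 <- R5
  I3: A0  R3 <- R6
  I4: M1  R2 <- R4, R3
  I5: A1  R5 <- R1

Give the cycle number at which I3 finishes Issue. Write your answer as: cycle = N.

c1: I1→A0
c2: I1 RO
c3: I1 EX
c4: I1 WR R3
c5: I2→A0
c6: I2 RO
c7: I2 EX
c8: I2 WR R3
c9: I3→A0
c10: I3 RO; I4→M1
c11: I3 EX; I5→A1
c12: I3 WR R3; I5 RO
c13: I4 RO
c14: I5 EX
c15: I5 WR R5
c18: I4 EX
c19: I4 WR R2

cycle = 9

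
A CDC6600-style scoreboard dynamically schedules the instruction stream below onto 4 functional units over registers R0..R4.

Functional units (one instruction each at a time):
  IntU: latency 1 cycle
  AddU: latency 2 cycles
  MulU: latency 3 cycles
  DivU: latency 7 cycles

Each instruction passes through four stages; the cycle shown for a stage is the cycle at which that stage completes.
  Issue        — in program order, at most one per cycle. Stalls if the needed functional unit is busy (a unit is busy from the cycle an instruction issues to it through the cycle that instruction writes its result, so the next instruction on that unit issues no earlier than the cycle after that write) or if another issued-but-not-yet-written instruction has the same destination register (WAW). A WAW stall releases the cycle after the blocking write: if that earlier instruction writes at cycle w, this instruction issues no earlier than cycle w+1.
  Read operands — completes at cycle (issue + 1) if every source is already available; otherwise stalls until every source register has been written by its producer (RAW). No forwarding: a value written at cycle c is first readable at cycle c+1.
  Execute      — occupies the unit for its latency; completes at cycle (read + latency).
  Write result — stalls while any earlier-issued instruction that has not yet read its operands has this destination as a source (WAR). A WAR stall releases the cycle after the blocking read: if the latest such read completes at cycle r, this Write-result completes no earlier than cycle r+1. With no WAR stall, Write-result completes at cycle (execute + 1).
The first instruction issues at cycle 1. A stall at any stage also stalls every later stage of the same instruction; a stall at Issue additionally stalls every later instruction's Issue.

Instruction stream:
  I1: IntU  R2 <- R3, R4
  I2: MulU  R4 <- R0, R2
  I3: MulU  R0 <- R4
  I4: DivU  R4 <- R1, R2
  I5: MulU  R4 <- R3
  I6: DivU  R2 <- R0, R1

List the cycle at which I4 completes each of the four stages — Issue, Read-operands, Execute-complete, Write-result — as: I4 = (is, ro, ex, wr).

I4 = (11, 12, 19, 20)

c1: I1→IntU
c2: I1 RO, I2→MulU
c3: I1 EX
c4: I1 WR R2
c5: I2 RO
c8: I2 EX
c9: I2 WR R4
c10: I3→MulU
c11: I3 RO, I4→DivU
c12: I4 RO
c14: I3 EX
c15: I3 WR R0
c19: I4 EX
c20: I4 WR R4
c21: I5→MulU
c22: I5 RO, I6→DivU
c23: I6 RO
c25: I5 EX
c26: I5 WR R4
c30: I6 EX
c31: I6 WR R2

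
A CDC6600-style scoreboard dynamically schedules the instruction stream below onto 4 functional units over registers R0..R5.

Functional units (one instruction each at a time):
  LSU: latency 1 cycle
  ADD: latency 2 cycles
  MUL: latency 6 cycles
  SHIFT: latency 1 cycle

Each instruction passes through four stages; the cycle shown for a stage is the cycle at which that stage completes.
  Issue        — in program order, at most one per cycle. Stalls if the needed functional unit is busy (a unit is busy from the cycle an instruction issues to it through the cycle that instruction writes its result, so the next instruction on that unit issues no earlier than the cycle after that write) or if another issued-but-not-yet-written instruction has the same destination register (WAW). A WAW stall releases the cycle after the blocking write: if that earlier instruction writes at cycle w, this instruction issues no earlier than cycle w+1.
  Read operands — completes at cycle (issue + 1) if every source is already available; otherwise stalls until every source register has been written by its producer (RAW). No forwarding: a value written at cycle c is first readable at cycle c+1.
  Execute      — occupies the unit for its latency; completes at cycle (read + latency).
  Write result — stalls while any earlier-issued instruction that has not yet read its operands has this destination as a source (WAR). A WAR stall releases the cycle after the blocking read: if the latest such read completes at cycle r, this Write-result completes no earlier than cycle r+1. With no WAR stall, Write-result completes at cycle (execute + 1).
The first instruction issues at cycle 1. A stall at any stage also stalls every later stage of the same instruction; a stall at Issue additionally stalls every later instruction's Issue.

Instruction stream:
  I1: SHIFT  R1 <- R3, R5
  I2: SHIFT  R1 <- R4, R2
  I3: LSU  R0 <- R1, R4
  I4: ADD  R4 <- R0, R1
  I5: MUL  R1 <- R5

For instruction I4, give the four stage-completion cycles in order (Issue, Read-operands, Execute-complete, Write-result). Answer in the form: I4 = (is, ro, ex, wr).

I4 = (7, 12, 14, 15)

[I1] 1/2/3/4
[I2] 5/6/7/8  (struct: SHIFT busy until I1 writes@4)
[I3] 6/9/10/11  (RAW R1: wait I2 write@8)
[I4] 7/12/14/15  (RAW R0: wait I3 write@11)
[I5] 9/10/16/17  (WAW R1: wait I2 write@8)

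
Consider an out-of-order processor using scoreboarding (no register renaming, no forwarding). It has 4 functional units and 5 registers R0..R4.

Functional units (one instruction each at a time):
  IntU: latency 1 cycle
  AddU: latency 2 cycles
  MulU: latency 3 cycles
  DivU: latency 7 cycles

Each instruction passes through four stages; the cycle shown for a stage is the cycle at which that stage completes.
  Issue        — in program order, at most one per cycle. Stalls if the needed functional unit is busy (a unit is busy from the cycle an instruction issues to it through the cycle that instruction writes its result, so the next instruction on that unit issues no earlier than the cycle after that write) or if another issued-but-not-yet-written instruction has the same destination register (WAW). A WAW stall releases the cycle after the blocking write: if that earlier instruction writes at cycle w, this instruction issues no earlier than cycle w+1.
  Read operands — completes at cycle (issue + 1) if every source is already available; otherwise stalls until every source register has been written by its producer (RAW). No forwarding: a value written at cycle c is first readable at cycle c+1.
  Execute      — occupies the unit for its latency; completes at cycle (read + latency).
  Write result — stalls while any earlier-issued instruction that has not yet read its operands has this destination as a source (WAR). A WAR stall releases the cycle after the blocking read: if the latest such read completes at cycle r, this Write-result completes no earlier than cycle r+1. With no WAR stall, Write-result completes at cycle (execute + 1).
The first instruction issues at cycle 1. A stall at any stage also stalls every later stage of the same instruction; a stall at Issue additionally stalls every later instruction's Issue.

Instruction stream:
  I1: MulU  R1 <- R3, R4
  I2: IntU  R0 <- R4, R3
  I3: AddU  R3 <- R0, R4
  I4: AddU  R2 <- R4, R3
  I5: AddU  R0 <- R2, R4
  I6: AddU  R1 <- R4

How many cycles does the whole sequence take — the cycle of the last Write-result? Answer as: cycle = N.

cycle = 24

t=1  I1 issues→MulU
t=2  I1 reads, I2 issues→IntU
t=3  I2 reads, I3 issues→AddU
t=4  I2 exec-done
t=5  I1 exec-done, I2 writes R0
t=6  I1 writes R1, I3 reads
t=8  I3 exec-done
t=9  I3 writes R3
t=10  I4 issues→AddU
t=11  I4 reads
t=13  I4 exec-done
t=14  I4 writes R2
t=15  I5 issues→AddU
t=16  I5 reads
t=18  I5 exec-done
t=19  I5 writes R0
t=20  I6 issues→AddU
t=21  I6 reads
t=23  I6 exec-done
t=24  I6 writes R1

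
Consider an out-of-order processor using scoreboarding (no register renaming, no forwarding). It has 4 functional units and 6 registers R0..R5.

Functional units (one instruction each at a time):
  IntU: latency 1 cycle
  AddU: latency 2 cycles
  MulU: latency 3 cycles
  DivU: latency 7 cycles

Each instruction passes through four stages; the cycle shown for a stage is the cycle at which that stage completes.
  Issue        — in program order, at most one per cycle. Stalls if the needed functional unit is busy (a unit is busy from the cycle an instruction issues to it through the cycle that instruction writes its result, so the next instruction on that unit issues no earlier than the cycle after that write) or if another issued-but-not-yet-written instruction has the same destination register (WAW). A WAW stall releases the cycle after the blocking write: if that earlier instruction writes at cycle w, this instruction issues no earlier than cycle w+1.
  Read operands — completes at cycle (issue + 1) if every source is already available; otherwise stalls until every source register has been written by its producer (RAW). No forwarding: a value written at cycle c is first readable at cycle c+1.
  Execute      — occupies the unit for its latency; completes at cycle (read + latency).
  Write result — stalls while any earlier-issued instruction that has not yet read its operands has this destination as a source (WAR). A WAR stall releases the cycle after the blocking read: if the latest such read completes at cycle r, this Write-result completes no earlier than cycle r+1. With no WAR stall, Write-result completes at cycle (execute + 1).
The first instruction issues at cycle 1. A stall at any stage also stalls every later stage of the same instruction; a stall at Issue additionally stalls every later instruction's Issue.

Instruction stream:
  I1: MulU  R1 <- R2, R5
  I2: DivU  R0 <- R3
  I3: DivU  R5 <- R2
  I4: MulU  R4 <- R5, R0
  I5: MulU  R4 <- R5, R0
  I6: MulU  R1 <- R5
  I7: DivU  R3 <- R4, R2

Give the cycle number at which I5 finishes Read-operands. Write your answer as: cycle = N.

cycle = 28

  I1 | 1 | 2 | 5 | 6
  I2 | 2 | 3 | 10 | 11
  I3 | 12 | 13 | 20 | 21   struct: DivU busy until I2 writes@11
  I4 | 13 | 22 | 25 | 26   RAW R5: wait I3 write@21
  I5 | 27 | 28 | 31 | 32   struct: MulU busy until I4 writes@26
  I6 | 33 | 34 | 37 | 38   struct: MulU busy until I5 writes@32
  I7 | 34 | 35 | 42 | 43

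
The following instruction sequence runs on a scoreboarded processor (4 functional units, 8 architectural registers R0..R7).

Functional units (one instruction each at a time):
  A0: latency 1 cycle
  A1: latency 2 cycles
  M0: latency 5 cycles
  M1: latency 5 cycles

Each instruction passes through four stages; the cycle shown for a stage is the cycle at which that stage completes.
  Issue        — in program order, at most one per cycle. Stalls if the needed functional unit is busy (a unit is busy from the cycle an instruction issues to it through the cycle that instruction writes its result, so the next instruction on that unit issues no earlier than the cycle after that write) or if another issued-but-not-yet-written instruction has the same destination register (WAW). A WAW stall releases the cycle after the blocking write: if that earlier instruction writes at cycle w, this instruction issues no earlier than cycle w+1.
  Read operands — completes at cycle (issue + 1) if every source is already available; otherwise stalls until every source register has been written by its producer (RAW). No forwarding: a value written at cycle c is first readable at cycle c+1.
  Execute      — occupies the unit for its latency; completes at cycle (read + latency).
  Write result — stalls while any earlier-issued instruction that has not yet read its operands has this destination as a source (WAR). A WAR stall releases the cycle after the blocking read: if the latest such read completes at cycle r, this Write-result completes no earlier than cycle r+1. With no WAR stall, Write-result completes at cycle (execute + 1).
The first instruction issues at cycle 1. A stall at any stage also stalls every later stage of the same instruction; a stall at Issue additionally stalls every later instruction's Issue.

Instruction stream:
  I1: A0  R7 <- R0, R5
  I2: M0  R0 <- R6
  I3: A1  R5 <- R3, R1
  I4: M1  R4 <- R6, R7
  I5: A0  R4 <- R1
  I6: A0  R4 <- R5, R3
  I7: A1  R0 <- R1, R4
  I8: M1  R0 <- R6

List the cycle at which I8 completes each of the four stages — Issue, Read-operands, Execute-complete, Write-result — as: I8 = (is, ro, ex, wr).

c1: I1 issues→A0
c2: I1 reads | I2 issues→M0
c3: I1 exec-done | I2 reads | I3 issues→A1
c4: I1 writes R7 | I3 reads | I4 issues→M1
c5: I4 reads
c6: I3 exec-done
c7: I3 writes R5
c8: I2 exec-done
c9: I2 writes R0
c10: I4 exec-done
c11: I4 writes R4
c12: I5 issues→A0
c13: I5 reads
c14: I5 exec-done
c15: I5 writes R4
c16: I6 issues→A0
c17: I6 reads | I7 issues→A1
c18: I6 exec-done
c19: I6 writes R4
c20: I7 reads
c22: I7 exec-done
c23: I7 writes R0
c24: I8 issues→M1
c25: I8 reads
c30: I8 exec-done
c31: I8 writes R0

I8 = (24, 25, 30, 31)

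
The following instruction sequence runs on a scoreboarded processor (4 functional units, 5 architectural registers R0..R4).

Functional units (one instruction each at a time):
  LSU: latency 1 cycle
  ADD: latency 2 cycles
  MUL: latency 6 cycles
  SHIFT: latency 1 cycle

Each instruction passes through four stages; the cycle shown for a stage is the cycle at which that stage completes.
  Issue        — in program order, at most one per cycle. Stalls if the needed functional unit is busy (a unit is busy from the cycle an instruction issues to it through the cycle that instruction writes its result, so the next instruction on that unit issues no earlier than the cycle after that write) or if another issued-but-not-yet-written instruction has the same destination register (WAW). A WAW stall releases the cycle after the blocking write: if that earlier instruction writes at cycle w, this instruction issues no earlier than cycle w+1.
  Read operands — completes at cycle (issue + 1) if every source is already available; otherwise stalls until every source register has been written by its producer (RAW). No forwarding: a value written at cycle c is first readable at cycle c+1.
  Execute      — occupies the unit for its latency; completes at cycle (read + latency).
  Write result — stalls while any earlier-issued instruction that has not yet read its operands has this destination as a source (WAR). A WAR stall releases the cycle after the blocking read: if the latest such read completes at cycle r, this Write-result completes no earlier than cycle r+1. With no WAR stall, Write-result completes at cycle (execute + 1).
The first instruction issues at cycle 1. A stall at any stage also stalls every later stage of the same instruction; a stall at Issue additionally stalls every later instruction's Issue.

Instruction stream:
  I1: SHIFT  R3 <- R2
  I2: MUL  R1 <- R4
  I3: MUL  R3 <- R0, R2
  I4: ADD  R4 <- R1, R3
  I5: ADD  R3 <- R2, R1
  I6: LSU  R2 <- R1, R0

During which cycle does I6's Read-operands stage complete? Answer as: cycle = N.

cycle = 26

c1: I1 issues→SHIFT
c2: I1 reads · I2 issues→MUL
c3: I1 exec-done · I2 reads
c4: I1 writes R3
c9: I2 exec-done
c10: I2 writes R1
c11: I3 issues→MUL
c12: I3 reads · I4 issues→ADD
c18: I3 exec-done
c19: I3 writes R3
c20: I4 reads
c22: I4 exec-done
c23: I4 writes R4
c24: I5 issues→ADD
c25: I5 reads · I6 issues→LSU
c26: I6 reads
c27: I5 exec-done · I6 exec-done
c28: I5 writes R3 · I6 writes R2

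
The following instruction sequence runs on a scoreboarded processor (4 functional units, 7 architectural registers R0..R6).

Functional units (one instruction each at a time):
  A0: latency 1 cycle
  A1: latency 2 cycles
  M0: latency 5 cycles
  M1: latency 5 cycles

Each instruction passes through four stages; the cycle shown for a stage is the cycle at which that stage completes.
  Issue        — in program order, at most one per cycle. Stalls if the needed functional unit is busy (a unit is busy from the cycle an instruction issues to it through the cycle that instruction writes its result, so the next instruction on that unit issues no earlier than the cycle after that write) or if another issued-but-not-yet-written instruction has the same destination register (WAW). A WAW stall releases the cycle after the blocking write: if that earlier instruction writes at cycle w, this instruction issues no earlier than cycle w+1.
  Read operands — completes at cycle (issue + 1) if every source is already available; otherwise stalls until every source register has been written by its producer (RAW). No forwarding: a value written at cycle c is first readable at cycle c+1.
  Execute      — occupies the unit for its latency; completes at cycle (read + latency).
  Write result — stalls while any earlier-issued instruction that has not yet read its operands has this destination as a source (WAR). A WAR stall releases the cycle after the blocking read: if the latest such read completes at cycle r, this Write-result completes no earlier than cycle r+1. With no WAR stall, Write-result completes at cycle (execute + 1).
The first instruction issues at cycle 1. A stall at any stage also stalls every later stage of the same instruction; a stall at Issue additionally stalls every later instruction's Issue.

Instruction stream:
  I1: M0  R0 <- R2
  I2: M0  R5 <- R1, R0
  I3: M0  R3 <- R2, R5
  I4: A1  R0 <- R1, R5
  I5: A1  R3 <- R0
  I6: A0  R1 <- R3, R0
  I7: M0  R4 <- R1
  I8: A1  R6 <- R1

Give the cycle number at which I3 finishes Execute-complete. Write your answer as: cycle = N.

t=1  issue I1 (M0)
t=2  I1 read-ops
t=7  I1 finished on M0
t=8  I1→R0
t=9  issue I2 (M0)
t=10  I2 read-ops
t=15  I2 finished on M0
t=16  I2→R5
t=17  issue I3 (M0)
t=18  I3 read-ops; issue I4 (A1)
t=19  I4 read-ops
t=21  I4 finished on A1
t=22  I4→R0
t=23  I3 finished on M0
t=24  I3→R3
t=25  issue I5 (A1)
t=26  I5 read-ops; issue I6 (A0)
t=27  issue I7 (M0)
t=28  I5 finished on A1
t=29  I5→R3
t=30  I6 read-ops; issue I8 (A1)
t=31  I6 finished on A0
t=32  I6→R1
t=33  I7 read-ops; I8 read-ops
t=35  I8 finished on A1
t=36  I8→R6
t=38  I7 finished on M0
t=39  I7→R4

cycle = 23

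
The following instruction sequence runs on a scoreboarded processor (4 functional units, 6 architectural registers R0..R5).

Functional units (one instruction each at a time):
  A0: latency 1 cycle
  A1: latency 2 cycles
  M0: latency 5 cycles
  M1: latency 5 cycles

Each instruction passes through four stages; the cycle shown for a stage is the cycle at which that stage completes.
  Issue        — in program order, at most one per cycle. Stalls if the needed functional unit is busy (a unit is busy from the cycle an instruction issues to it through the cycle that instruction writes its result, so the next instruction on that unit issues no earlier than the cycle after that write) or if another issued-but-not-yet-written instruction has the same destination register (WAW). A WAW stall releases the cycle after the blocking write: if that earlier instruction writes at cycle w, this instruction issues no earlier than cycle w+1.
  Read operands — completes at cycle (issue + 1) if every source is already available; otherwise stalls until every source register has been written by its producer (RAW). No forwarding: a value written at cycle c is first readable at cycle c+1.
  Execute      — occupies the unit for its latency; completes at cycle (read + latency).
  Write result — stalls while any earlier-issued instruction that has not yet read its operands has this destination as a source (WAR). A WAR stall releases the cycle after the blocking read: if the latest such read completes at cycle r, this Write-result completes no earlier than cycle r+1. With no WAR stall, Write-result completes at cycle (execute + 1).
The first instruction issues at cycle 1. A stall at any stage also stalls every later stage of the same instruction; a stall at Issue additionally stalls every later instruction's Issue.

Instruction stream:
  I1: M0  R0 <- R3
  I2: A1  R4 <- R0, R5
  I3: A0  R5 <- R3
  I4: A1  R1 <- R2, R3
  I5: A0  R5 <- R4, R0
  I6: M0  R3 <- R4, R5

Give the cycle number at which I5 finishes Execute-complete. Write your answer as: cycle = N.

cycle = 16

I1 -> (1, 2, 7, 8)
I2 -> (2, 9, 11, 12)  // RAW R0: wait I1 write@8
I3 -> (3, 4, 5, 10)  // WAR R5: wait I2 read@9
I4 -> (13, 14, 16, 17)  // struct: A1 busy until I2 writes@12
I5 -> (14, 15, 16, 17)
I6 -> (15, 18, 23, 24)  // RAW R5: wait I5 write@17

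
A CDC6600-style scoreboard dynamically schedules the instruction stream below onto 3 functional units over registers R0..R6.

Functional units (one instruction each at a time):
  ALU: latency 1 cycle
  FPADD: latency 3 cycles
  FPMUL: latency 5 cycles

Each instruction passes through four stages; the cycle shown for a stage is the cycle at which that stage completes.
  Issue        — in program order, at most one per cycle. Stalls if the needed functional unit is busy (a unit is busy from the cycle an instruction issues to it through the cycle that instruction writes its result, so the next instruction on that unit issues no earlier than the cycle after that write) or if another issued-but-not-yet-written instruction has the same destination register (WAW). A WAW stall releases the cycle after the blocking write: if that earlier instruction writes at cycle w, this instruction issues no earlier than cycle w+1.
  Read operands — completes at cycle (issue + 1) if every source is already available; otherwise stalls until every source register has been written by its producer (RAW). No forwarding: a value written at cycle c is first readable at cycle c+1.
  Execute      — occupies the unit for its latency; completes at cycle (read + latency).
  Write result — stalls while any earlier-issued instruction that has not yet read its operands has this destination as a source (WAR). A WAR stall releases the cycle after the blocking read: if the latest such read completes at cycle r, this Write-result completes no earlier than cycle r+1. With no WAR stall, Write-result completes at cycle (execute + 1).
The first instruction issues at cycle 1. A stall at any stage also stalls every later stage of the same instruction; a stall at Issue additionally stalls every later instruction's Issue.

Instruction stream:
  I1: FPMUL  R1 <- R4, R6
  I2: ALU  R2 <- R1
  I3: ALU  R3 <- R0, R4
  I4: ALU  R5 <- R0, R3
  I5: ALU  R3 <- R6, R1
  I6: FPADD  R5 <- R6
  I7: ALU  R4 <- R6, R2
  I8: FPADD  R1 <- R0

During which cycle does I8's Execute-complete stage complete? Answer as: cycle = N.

cycle = 31

[I1] 1/2/7/8
[I2] 2/9/10/11  (RAW R1: wait I1 write@8)
[I3] 12/13/14/15  (struct: ALU busy until I2 writes@11)
[I4] 16/17/18/19  (struct: ALU busy until I3 writes@15)
[I5] 20/21/22/23  (struct: ALU busy until I4 writes@19)
[I6] 21/22/25/26
[I7] 24/25/26/27  (struct: ALU busy until I5 writes@23)
[I8] 27/28/31/32  (struct: FPADD busy until I6 writes@26)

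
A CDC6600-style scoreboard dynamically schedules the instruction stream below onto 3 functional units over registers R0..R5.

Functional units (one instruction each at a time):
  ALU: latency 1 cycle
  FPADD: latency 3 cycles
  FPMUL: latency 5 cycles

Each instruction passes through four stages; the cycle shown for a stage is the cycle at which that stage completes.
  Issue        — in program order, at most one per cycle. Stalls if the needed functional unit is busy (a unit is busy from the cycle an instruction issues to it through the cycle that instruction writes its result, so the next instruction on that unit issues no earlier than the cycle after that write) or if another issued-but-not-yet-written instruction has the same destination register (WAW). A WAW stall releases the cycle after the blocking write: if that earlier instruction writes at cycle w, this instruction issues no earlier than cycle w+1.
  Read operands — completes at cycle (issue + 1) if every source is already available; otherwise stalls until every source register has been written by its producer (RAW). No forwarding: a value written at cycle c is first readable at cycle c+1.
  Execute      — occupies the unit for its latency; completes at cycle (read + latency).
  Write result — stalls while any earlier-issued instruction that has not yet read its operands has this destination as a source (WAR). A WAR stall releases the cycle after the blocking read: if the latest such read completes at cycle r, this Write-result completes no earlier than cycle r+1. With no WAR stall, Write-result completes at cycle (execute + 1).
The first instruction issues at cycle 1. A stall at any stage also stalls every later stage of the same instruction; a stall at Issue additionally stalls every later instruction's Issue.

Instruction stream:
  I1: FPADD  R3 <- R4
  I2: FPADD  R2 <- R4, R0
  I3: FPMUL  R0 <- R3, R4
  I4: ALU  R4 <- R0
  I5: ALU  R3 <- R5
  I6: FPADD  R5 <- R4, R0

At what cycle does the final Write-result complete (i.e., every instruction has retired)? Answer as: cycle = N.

cycle = 25

c1: I1 issues→FPADD
c2: I1 reads
c5: I1 exec-done
c6: I1 writes R3
c7: I2 issues→FPADD
c8: I2 reads, I3 issues→FPMUL
c9: I3 reads, I4 issues→ALU
c11: I2 exec-done
c12: I2 writes R2
c14: I3 exec-done
c15: I3 writes R0
c16: I4 reads
c17: I4 exec-done
c18: I4 writes R4
c19: I5 issues→ALU
c20: I5 reads, I6 issues→FPADD
c21: I5 exec-done, I6 reads
c22: I5 writes R3
c24: I6 exec-done
c25: I6 writes R5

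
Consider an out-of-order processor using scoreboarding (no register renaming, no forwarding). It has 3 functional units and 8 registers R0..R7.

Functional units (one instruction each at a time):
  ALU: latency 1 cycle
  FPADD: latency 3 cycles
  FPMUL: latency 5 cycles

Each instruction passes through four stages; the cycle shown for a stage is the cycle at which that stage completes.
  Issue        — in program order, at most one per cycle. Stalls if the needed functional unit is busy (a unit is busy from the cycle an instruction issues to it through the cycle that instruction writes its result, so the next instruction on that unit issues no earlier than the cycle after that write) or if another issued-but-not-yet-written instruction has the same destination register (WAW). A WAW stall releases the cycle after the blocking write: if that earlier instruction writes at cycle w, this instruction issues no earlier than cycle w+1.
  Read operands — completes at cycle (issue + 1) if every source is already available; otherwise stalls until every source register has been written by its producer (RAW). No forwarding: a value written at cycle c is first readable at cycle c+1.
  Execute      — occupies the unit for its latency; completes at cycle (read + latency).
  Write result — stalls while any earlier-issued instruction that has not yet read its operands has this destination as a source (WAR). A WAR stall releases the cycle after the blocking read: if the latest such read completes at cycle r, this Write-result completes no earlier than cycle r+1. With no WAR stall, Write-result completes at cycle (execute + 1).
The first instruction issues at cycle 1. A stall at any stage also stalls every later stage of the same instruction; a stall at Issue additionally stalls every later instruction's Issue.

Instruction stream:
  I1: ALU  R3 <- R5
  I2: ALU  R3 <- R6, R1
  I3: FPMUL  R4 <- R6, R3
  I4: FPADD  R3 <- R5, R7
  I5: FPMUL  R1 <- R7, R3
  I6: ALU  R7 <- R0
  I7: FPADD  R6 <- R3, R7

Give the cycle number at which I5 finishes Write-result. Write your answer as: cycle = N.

cycle = 23

c1: I1 issues→ALU
c2: I1 reads
c3: I1 exec-done
c4: I1 writes R3
c5: I2 issues→ALU
c6: I2 reads · I3 issues→FPMUL
c7: I2 exec-done
c8: I2 writes R3
c9: I3 reads · I4 issues→FPADD
c10: I4 reads
c13: I4 exec-done
c14: I3 exec-done · I4 writes R3
c15: I3 writes R4
c16: I5 issues→FPMUL
c17: I5 reads · I6 issues→ALU
c18: I6 reads · I7 issues→FPADD
c19: I6 exec-done
c20: I6 writes R7
c21: I7 reads
c22: I5 exec-done
c23: I5 writes R1
c24: I7 exec-done
c25: I7 writes R6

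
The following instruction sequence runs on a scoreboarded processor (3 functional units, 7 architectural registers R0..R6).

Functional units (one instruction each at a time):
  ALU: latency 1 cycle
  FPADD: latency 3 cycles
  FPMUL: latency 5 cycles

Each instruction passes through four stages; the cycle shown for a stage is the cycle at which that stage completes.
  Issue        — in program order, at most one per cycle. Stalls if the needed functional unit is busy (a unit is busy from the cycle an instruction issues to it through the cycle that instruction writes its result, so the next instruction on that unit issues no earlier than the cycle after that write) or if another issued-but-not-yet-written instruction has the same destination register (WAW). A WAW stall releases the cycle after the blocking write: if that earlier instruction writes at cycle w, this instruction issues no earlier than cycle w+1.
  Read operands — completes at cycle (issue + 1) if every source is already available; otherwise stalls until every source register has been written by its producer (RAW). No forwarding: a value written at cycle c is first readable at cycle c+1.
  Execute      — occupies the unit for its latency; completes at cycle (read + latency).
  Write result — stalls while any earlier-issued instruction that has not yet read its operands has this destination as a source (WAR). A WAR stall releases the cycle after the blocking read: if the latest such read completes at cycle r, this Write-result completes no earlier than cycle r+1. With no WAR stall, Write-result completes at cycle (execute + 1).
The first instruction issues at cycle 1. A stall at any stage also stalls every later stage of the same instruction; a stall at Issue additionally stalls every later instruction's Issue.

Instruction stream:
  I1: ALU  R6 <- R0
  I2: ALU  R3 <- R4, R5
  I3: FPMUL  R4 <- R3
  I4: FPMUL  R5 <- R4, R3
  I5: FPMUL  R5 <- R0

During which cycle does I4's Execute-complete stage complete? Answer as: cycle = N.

I1 -> (1, 2, 3, 4)
I2 -> (5, 6, 7, 8)  // struct: ALU busy until I1 writes@4
I3 -> (6, 9, 14, 15)  // RAW R3: wait I2 write@8
I4 -> (16, 17, 22, 23)  // struct: FPMUL busy until I3 writes@15
I5 -> (24, 25, 30, 31)  // struct: FPMUL busy until I4 writes@23

cycle = 22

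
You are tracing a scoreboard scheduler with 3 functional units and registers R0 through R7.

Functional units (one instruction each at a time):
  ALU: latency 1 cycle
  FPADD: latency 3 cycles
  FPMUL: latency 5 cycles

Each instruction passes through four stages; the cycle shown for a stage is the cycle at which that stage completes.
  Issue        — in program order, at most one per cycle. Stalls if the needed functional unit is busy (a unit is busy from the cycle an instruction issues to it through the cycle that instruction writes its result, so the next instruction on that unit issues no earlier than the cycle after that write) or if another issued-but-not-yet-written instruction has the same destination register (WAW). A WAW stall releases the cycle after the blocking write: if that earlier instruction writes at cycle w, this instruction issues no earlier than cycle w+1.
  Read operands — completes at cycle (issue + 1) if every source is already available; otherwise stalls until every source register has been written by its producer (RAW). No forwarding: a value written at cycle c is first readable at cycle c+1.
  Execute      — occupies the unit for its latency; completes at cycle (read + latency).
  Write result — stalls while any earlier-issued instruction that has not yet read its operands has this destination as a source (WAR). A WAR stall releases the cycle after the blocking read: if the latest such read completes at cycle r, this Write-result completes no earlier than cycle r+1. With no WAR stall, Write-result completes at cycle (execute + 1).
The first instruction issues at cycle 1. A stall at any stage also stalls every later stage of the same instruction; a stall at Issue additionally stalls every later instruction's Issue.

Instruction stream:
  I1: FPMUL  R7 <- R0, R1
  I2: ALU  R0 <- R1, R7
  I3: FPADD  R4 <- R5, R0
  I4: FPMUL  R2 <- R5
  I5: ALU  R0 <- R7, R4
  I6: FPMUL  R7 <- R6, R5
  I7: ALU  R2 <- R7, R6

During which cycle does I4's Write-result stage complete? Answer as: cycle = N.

1) issue 1, read 2, done 7, write 8
2) issue 2, read 9, done 10, write 11  <RAW R7: wait I1 write@8>
3) issue 3, read 12, done 15, write 16  <RAW R0: wait I2 write@11>
4) issue 9, read 10, done 15, write 16  <struct: FPMUL busy until I1 writes@8>
5) issue 12, read 17, done 18, write 19  <struct: ALU busy until I2 writes@11 / RAW R4: wait I3 write@16>
6) issue 17, read 18, done 23, write 24  <struct: FPMUL busy until I4 writes@16>
7) issue 20, read 25, done 26, write 27  <struct: ALU busy until I5 writes@19 / RAW R7: wait I6 write@24>

cycle = 16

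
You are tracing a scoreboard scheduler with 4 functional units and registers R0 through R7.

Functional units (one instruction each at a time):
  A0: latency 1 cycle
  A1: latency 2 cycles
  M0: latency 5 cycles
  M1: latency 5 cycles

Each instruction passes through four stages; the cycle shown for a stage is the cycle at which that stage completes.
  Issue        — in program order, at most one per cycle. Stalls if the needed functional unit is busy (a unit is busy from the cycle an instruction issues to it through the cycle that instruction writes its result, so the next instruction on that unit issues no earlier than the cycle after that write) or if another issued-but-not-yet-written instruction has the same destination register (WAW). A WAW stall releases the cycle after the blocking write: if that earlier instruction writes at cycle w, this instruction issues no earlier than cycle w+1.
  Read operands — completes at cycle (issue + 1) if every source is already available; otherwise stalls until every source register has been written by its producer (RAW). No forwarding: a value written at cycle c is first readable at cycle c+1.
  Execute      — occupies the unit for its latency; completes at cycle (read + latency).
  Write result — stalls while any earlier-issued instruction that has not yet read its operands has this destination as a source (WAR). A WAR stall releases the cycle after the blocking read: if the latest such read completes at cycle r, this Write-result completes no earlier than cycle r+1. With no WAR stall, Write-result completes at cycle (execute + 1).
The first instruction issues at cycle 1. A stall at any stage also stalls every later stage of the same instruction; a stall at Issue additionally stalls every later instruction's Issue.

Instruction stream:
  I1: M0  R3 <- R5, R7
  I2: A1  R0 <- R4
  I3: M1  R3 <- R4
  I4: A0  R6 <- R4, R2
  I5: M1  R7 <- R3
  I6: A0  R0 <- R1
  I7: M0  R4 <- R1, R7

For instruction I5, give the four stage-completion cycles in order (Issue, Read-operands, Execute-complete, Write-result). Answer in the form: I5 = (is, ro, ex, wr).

I5 = (17, 18, 23, 24)

[1] issue I1 (M0)
[2] I1 read-ops; issue I2 (A1)
[3] I2 read-ops
[5] I2 finished on A1
[6] I2→R0
[7] I1 finished on M0
[8] I1→R3
[9] issue I3 (M1)
[10] I3 read-ops; issue I4 (A0)
[11] I4 read-ops
[12] I4 finished on A0
[13] I4→R6
[15] I3 finished on M1
[16] I3→R3
[17] issue I5 (M1)
[18] I5 read-ops; issue I6 (A0)
[19] I6 read-ops; issue I7 (M0)
[20] I6 finished on A0
[21] I6→R0
[23] I5 finished on M1
[24] I5→R7
[25] I7 read-ops
[30] I7 finished on M0
[31] I7→R4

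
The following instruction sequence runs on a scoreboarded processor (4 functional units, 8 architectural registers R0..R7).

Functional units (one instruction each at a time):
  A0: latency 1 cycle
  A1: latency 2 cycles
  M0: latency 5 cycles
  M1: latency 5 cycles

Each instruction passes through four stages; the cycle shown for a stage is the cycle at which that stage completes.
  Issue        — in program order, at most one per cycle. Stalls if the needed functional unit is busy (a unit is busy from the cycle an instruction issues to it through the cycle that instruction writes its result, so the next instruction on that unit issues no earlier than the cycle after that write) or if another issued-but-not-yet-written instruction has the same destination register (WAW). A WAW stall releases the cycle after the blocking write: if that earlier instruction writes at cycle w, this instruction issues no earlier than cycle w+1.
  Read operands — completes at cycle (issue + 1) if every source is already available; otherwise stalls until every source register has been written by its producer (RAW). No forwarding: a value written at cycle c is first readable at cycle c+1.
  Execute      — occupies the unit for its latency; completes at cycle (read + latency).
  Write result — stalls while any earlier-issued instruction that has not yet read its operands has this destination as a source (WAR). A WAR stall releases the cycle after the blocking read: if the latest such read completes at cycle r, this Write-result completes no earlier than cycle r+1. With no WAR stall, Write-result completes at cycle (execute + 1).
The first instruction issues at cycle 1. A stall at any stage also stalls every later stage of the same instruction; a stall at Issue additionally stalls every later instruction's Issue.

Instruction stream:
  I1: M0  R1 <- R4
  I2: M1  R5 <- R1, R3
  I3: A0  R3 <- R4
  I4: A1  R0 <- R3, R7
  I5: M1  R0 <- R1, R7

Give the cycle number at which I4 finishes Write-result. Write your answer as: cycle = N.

cycle = 14

c1: I1→M0
c2: I1 RO, I2→M1
c3: I3→A0
c4: I3 RO, I4→A1
c5: I3 EX
c7: I1 EX
c8: I1 WR R1
c9: I2 RO
c10: I3 WR R3
c11: I4 RO
c13: I4 EX
c14: I2 EX, I4 WR R0
c15: I2 WR R5
c16: I5→M1
c17: I5 RO
c22: I5 EX
c23: I5 WR R0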